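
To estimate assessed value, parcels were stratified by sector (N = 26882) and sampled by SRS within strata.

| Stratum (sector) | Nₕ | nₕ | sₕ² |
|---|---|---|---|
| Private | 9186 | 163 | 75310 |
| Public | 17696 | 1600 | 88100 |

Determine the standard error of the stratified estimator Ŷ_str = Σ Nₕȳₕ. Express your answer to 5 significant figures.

232330

Var(Ŷ_str) = Σₕ Nₕ²(1 − fₕ)sₕ²/nₕ.
Private: 9186²·(1 − 163/9186)·75310/163 = 3.8295032 × 10^10.
Public: 17696²·(1 − 1600/17696)·88100/1600 = 1.5683717 × 10^10.
Sum = 5.3978749 × 10^10.
SE = √(5.3978749 × 10^10) = 232330.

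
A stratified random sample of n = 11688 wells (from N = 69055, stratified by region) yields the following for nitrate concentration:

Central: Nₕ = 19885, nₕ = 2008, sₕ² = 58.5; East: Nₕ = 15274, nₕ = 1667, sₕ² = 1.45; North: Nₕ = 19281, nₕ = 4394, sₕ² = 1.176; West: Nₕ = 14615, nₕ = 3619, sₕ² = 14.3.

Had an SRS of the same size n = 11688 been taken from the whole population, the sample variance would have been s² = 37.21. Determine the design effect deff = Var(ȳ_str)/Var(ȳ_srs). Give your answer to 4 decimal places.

0.8920

Var(ȳ_str) = Σ Wₕ²(1−fₕ)sₕ²/nₕ with Wₕ = Nₕ/69055:
  Central: (19885/69055)²·(1−2008/19885)·58.5/2008 = 0.0021718115
  East: (15274/69055)²·(1−1667/15274)·1.45/1667 = 3.7910308 × 10^-5
  North: (19281/69055)²·(1−4394/19281)·1.176/4394 = 1.6109934 × 10^-5
  West: (14615/69055)²·(1−3619/14615)·14.3/3619 = 1.331652 × 10^-4
  → Var(ȳ_str) = 0.0023589969.
Var(ȳ_srs) = (1 − 11688/69055)·37.21/11688 = 0.0026447613.
deff = 0.0023589969 / 0.0026447613 = 0.8920.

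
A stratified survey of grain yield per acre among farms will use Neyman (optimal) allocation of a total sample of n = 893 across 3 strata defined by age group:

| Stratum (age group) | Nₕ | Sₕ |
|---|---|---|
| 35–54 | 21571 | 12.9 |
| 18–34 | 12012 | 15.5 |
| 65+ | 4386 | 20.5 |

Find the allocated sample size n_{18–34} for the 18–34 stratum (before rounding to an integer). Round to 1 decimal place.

299.9

Neyman allocation: nₕ = n·NₕSₕ / Σⱼ NⱼSⱼ.
Σ NⱼSⱼ = 21571·12.9 + 12012·15.5 + 4386·20.5 = 554364.9.
n_{18–34} = 893·12012·15.5 / 554364.9 = 299.9.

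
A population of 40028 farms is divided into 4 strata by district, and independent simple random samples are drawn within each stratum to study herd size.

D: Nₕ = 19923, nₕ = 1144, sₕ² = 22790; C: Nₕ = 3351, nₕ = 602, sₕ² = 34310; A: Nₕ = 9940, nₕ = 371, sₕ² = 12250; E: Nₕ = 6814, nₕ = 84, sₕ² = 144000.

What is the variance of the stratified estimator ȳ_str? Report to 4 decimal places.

Var(ȳ_str) = Σₕ Wₕ²(1 − fₕ)sₕ²/nₕ with Wₕ = Nₕ/N, N = 40028.
D: Wₕ = 0.49772659; term = 0.49772659²·(1 − 0.05742107)·22790/1144 = 4.6517645.
C: Wₕ = 0.08371640; term = 0.08371640²·(1 − 0.17964787)·34310/602 = 0.32767674.
A: Wₕ = 0.24832617; term = 0.24832617²·(1 − 0.03732394)·12250/371 = 1.9601411.
E: Wₕ = 0.17023084; term = 0.17023084²·(1 − 0.01232756)·144000/84 = 49.065092.
Sum = 56.004674.

56.0047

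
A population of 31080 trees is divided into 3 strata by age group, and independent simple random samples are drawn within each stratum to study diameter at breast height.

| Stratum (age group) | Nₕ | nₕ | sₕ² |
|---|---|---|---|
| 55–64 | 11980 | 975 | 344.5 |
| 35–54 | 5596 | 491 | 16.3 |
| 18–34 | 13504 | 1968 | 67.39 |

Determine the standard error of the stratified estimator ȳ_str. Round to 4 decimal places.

Var(ȳ_str) = Σₕ Wₕ²(1 − fₕ)sₕ²/nₕ with Wₕ = Nₕ/N, N = 31080.
55–64: Wₕ = 0.38545689; term = 0.38545689²·(1 − 0.08138564)·344.5/975 = 0.048224691.
35–54: Wₕ = 0.18005148; term = 0.18005148²·(1 − 0.08774124)·16.3/491 = 9.817876 × 10^-4.
18–34: Wₕ = 0.43449163; term = 0.43449163²·(1 − 0.14573460)·67.39/1968 = 0.0055223766.
Sum = 0.054728855.
SE = √(0.054728855) = 0.2339.

0.2339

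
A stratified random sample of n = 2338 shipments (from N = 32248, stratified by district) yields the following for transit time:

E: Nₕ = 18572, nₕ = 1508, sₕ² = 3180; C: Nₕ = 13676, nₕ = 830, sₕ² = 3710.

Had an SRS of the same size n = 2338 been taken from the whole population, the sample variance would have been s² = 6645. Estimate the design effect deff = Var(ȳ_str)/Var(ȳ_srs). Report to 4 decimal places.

0.5302

Var(ȳ_str) = Σ Wₕ²(1−fₕ)sₕ²/nₕ with Wₕ = Nₕ/32248:
  E: (18572/32248)²·(1−1508/18572)·3180/1508 = 0.64262812
  C: (13676/32248)²·(1−830/13676)·3710/830 = 0.75512223
  → Var(ȳ_str) = 1.3977504.
Var(ȳ_srs) = (1 − 2338/32248)·6645/2338 = 2.6361135.
deff = 1.3977504 / 2.6361135 = 0.5302.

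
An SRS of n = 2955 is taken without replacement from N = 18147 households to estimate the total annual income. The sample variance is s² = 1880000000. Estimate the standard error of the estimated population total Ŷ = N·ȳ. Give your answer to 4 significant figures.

1.324 × 10^7

Var(Ŷ) = N²·Var(ȳ) = N²·(1 − n/N)·s²/n.
f = 2955/18147 = 0.16283683; Var(ȳ) = 0.83716317·1880000000/2955 = 532611.42.
Var(Ŷ) = 18147² · 532611.42 = 1.7539619 × 10^14.
SE(Ŷ) = √(1.7539619 × 10^14) = 1.324 × 10^7.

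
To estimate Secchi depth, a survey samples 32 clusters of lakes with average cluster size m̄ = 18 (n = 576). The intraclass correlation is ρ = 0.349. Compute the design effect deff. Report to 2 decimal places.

deff = 1 + (18 − 1)·0.349 = 1 + 5.933 = 6.933.

6.93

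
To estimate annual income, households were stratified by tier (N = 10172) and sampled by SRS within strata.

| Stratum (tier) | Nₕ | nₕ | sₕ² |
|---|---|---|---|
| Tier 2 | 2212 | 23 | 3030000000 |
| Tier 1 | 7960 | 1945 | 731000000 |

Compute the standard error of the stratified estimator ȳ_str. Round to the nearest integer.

Var(ȳ_str) = Σₕ Wₕ²(1 − fₕ)sₕ²/nₕ with Wₕ = Nₕ/N, N = 10172.
Tier 2: Wₕ = 0.21745969; term = 0.21745969²·(1 − 0.01039783)·3030000000/23 = 6.1649985 × 10^6.
Tier 1: Wₕ = 0.78254031; term = 0.78254031²·(1 − 0.24434673)·731000000/1945 = 173913.69.
Sum = 6.3389122 × 10^6.
SE = √(6.3389122 × 10^6) = 2518.

2518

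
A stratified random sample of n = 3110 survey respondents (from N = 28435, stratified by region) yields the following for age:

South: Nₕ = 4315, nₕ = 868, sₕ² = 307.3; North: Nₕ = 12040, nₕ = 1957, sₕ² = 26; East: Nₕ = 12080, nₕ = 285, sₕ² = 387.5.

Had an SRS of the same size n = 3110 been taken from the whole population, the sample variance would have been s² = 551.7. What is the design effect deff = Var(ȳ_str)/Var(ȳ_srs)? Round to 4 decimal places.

Var(ȳ_str) = Σ Wₕ²(1−fₕ)sₕ²/nₕ with Wₕ = Nₕ/28435:
  South: (4315/28435)²·(1−868/4315)·307.3/868 = 0.0065126607
  North: (12040/28435)²·(1−1957/12040)·26/1957 = 0.0019947676
  East: (12080/28435)²·(1−285/12080)·387.5/285 = 0.23959914
  → Var(ȳ_str) = 0.24810657.
Var(ȳ_srs) = (1 − 3110/28435)·551.7/3110 = 0.15799335.
deff = 0.24810657 / 0.15799335 = 1.5704.

1.5704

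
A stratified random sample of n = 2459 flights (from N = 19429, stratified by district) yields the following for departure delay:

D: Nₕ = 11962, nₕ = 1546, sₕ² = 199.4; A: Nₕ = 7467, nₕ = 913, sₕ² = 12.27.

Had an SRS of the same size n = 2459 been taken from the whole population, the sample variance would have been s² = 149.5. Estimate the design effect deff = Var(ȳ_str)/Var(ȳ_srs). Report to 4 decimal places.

0.8345

Var(ȳ_str) = Σ Wₕ²(1−fₕ)sₕ²/nₕ with Wₕ = Nₕ/19429:
  D: (11962/19429)²·(1−1546/11962)·199.4/1546 = 0.042571557
  A: (7467/19429)²·(1−913/7467)·12.27/913 = 0.0017423102
  → Var(ȳ_str) = 0.044313867.
Var(ȳ_srs) = (1 − 2459/19429)·149.5/2459 = 0.053102389.
deff = 0.044313867 / 0.053102389 = 0.8345.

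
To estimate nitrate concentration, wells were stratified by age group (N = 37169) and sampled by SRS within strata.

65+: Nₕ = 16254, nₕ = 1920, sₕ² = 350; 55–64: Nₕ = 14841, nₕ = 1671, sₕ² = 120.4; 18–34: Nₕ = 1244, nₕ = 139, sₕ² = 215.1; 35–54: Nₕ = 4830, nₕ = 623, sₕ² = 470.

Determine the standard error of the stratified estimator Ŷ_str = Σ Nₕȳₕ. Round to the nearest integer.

Var(Ŷ_str) = Σₕ Nₕ²(1 − fₕ)sₕ²/nₕ.
65+: 16254²·(1 − 1920/16254)·350/1920 = 4.2471194 × 10^7.
55–64: 14841²·(1 − 1671/14841)·120.4/1671 = 1.4083123 × 10^7.
18–34: 1244²·(1 − 139/1244)·215.1/139 = 2.1271997 × 10^6.
35–54: 4830²·(1 − 623/4830)·470/623 = 1.5329552 × 10^7.
Sum = 7.4011069 × 10^7.
SE = √(7.4011069 × 10^7) = 8603.

8603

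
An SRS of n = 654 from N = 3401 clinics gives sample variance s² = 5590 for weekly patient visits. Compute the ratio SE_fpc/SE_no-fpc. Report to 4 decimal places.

0.8987

f = n/N = 654/3401 = 0.19229638.
SE_no-fpc = √(s²/n) = 2.9235938; SE_fpc = √((1−f)s²/n) = 2.6275019.
Ratio = √(1−f) = 0.89872333.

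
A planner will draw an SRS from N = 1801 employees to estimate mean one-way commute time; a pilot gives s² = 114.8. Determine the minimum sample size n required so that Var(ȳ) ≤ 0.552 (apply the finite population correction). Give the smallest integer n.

Without fpc, n₀ = s²/D = 114.8/0.552 = 207.9710.
With fpc, (1 − n/N)·s²/n ≤ D requires n ≥ n₀/(1 + n₀/N) = 207.9710/(1 + 207.9710/1801) = 186.4416.
Rounding up, n = 187.

187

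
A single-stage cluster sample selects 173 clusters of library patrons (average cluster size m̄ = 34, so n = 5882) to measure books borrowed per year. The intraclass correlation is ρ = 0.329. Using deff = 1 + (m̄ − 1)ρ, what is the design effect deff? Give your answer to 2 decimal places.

deff = 1 + (34 − 1)·0.329 = 1 + 10.857 = 11.857.

11.86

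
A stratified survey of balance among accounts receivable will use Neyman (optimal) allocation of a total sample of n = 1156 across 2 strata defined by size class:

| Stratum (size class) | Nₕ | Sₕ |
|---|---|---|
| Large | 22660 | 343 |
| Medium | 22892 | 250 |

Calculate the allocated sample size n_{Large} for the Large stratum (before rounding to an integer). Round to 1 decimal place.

Neyman allocation: nₕ = n·NₕSₕ / Σⱼ NⱼSⱼ.
Σ NⱼSⱼ = 22660·343 + 22892·250 = 1.349538 × 10^7.
n_{Large} = 1156·22660·343 / (1.349538 × 10^7) = 665.8.

665.8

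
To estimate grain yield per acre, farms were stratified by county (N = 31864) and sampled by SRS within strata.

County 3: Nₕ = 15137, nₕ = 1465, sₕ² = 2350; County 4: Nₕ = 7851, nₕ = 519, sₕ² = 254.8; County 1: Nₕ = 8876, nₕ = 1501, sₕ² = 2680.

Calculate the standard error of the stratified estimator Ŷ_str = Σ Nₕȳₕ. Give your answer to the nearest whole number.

21843

Var(Ŷ_str) = Σₕ Nₕ²(1 − fₕ)sₕ²/nₕ.
County 3: 15137²·(1 − 1465/15137)·2350/1465 = 3.3197249 × 10^8.
County 4: 7851²·(1 − 519/7851)·254.8/519 = 2.8260478 × 10^7.
County 1: 8876²·(1 − 1501/8876)·2680/1501 = 1.1687817 × 10^8.
Sum = 4.7711114 × 10^8.
SE = √(4.7711114 × 10^8) = 21843.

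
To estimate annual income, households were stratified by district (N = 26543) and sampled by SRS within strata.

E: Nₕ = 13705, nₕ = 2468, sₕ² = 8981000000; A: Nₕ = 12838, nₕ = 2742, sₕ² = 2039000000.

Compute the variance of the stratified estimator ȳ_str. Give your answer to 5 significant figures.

932250

Var(ȳ_str) = Σₕ Wₕ²(1 − fₕ)sₕ²/nₕ with Wₕ = Nₕ/N, N = 26543.
E: Wₕ = 0.51633199; term = 0.51633199²·(1 − 0.18008026)·8981000000/2468 = 795442.79.
A: Wₕ = 0.48366801; term = 0.48366801²·(1 − 0.21358467)·2039000000/2742 = 136803.27.
Sum = 932246.06.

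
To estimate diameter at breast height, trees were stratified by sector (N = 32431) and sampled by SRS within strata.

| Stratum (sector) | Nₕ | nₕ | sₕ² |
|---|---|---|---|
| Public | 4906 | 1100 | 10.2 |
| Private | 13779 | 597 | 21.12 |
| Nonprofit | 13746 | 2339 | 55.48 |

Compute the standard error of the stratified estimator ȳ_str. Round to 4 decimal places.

Var(ȳ_str) = Σₕ Wₕ²(1 − fₕ)sₕ²/nₕ with Wₕ = Nₕ/N, N = 32431.
Public: Wₕ = 0.15127501; term = 0.15127501²·(1 − 0.22421525)·10.2/1100 = 1.646202 × 10^-4.
Private: Wₕ = 0.42487127; term = 0.42487127²·(1 − 0.04332680)·21.12/597 = 0.0061093908.
Nonprofit: Wₕ = 0.42385372; term = 0.42385372²·(1 − 0.17015859)·55.48/2339 = 0.0035361716.
Sum = 0.0098101826.
SE = √(0.0098101826) = 0.0990.

0.0990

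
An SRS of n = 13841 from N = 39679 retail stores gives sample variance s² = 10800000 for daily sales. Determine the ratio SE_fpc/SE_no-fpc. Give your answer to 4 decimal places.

f = n/N = 13841/39679 = 0.34882432.
SE_no-fpc = √(s²/n) = 27.933679; SE_fpc = √((1−f)s²/n) = 22.54121.
Ratio = √(1−f) = 0.80695457.

0.8070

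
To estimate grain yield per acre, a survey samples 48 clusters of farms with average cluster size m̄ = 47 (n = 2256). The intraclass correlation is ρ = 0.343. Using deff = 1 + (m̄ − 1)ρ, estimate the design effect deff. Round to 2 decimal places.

16.78

deff = 1 + (47 − 1)·0.343 = 1 + 15.778 = 16.778.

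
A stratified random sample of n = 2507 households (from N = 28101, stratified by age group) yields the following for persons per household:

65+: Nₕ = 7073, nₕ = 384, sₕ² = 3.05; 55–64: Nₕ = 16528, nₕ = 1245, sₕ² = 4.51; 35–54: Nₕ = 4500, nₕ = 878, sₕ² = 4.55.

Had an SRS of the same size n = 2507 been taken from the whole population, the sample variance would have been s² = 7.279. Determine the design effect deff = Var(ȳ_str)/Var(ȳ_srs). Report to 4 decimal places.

0.6586

Var(ȳ_str) = Σ Wₕ²(1−fₕ)sₕ²/nₕ with Wₕ = Nₕ/28101:
  65+: (7073/28101)²·(1−384/7073)·3.05/384 = 4.7587174 × 10^-4
  55–64: (16528/28101)²·(1−1245/16528)·4.51/1245 = 0.0011587575
  35–54: (4500/28101)²·(1−878/4500)·4.55/878 = 1.0696318 × 10^-4
  → Var(ȳ_str) = 0.0017415924.
Var(ȳ_srs) = (1 − 2507/28101)·7.279/2507 = 0.0026444404.
deff = 0.0017415924 / 0.0026444404 = 0.6586.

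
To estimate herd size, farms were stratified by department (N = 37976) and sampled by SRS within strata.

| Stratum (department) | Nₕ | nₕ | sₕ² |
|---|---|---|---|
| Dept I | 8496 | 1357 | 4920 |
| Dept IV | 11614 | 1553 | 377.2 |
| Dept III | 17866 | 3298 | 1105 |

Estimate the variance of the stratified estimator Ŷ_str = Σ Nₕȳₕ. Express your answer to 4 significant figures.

3.355 × 10^8

Var(Ŷ_str) = Σₕ Nₕ²(1 − fₕ)sₕ²/nₕ.
Dept I: 8496²·(1 − 1357/8496)·4920/1357 = 2.1990603 × 10^8.
Dept IV: 11614²·(1 − 1553/11614)·377.2/1553 = 2.8380706 × 10^7.
Dept III: 17866²·(1 − 3298/17866)·1105/3298 = 8.7204499 × 10^7.
Sum = 3.3549124 × 10^8.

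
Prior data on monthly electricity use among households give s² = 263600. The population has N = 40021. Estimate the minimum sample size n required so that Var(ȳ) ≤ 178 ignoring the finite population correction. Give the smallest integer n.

1481

Without fpc, n₀ = s²/D = 263600/178 = 1480.8989.
Rounding up, n = 1481.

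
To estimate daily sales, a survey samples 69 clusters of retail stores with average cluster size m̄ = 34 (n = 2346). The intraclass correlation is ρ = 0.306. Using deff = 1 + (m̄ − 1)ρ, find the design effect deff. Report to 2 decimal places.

11.10

deff = 1 + (34 − 1)·0.306 = 1 + 10.098 = 11.098.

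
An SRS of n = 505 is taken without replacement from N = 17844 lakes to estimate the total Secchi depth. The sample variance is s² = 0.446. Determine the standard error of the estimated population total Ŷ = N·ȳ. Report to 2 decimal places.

522.73

Var(Ŷ) = N²·Var(ȳ) = N²·(1 − n/N)·s²/n.
f = 505/17844 = 0.02830083; Var(ȳ) = 0.97169917·0.446/505 = 8.5817392 × 10^-4.
Var(Ŷ) = 17844² · (8.5817392 × 10^-4) = 273249.73.
SE(Ŷ) = √(273249.73) = 522.73.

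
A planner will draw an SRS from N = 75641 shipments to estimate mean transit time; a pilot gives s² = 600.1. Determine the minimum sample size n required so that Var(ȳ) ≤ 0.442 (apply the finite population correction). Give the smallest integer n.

Without fpc, n₀ = s²/D = 600.1/0.442 = 1357.6923.
With fpc, (1 − n/N)·s²/n ≤ D requires n ≥ n₀/(1 + n₀/N) = 1357.6923/(1 + 1357.6923/75641) = 1333.7526.
Rounding up, n = 1334.

1334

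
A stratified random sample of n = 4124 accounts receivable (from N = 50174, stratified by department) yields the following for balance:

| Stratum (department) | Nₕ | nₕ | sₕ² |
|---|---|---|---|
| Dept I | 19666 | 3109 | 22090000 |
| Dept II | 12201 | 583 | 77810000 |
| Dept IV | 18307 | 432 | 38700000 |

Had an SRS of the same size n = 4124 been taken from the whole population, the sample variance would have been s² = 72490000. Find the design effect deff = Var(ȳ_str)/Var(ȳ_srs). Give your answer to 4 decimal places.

1.2446

Var(ȳ_str) = Σ Wₕ²(1−fₕ)sₕ²/nₕ with Wₕ = Nₕ/50174:
  Dept I: (19666/50174)²·(1−3109/19666)·22090000/3109 = 918.9994
  Dept II: (12201/50174)²·(1−583/12201)·77810000/583 = 7515.125
  Dept IV: (18307/50174)²·(1−432/18307)·38700000/432 = 11644.826
  → Var(ȳ_str) = 20078.95.
Var(ȳ_srs) = (1 − 4124/50174)·72490000/4124 = 16132.822.
deff = 20078.95 / 16132.822 = 1.2446.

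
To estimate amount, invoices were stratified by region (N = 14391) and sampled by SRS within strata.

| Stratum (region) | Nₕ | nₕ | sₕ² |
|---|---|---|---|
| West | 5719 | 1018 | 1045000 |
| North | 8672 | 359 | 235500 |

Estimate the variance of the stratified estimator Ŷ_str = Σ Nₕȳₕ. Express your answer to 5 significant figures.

Var(Ŷ_str) = Σₕ Nₕ²(1 − fₕ)sₕ²/nₕ.
West: 5719²·(1 − 1018/5719)·1045000/1018 = 2.7598079 × 10^10.
North: 8672²·(1 − 359/8672)·235500/359 = 4.7290457 × 10^10.
Sum = 7.4888536 × 10^10.

7.4889 × 10^10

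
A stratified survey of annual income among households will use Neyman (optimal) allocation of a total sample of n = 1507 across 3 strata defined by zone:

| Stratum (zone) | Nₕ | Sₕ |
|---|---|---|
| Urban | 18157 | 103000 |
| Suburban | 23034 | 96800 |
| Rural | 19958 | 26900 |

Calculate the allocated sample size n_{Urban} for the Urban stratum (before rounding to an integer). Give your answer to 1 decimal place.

Neyman allocation: nₕ = n·NₕSₕ / Σⱼ NⱼSⱼ.
Σ NⱼSⱼ = 18157·103000 + 23034·96800 + 19958·26900 = 4.6367324 × 10^9.
n_{Urban} = 1507·18157·103000 / (4.6367324 × 10^9) = 607.8.

607.8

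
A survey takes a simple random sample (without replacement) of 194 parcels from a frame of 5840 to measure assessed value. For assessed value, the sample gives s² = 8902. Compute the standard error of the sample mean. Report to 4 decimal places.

6.6605

Under SRS without replacement, Var(ȳ) = (1 − f)·s²/n with f = n/N = 194/5840 = 0.03321918.
Var(ȳ) = (1 − 0.03321918)·8902/194 = 0.96678082·45.886598 = 44.362283.
SE(ȳ) = √(44.362283) = 6.6605.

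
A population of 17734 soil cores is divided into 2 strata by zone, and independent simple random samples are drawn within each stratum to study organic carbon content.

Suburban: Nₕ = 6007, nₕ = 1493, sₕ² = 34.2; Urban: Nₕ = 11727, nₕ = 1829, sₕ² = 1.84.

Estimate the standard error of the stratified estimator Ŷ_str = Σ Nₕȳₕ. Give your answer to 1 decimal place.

859.0

Var(Ŷ_str) = Σₕ Nₕ²(1 − fₕ)sₕ²/nₕ.
Suburban: 6007²·(1 − 1493/6007)·34.2/1493 = 621134.26.
Urban: 11727²·(1 − 1829/11727)·1.84/1829 = 116771.94.
Sum = 737906.2.
SE = √(737906.2) = 859.0.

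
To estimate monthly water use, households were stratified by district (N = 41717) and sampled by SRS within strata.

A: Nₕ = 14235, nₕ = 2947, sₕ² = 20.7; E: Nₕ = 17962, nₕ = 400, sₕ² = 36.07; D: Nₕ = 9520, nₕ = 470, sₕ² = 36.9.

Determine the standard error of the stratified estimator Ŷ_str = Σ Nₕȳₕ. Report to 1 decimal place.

6028.1

Var(Ŷ_str) = Σₕ Nₕ²(1 − fₕ)sₕ²/nₕ.
A: 14235²·(1 − 2947/14235)·20.7/2947 = 1.128664 × 10^6.
E: 17962²·(1 − 400/17962)·36.07/400 = 2.8445581 × 10^7.
D: 9520²·(1 − 470/9520)·36.9/470 = 6.7641626 × 10^6.
Sum = 3.6338408 × 10^7.
SE = √(3.6338408 × 10^7) = 6028.1.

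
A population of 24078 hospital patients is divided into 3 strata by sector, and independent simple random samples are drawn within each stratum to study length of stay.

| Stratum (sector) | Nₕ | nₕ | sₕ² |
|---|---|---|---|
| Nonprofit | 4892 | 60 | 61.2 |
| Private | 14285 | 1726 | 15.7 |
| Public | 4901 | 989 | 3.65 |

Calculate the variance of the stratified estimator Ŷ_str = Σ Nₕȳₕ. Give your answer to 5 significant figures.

2.5814 × 10^7

Var(Ŷ_str) = Σₕ Nₕ²(1 − fₕ)sₕ²/nₕ.
Nonprofit: 4892²·(1 − 60/4892)·61.2/60 = 2.4110907 × 10^7.
Private: 14285²·(1 − 1726/14285)·15.7/1726 = 1.6319023 × 10^6.
Public: 4901²·(1 − 989/4901)·3.65/989 = 70758.745.
Sum = 2.5813568 × 10^7.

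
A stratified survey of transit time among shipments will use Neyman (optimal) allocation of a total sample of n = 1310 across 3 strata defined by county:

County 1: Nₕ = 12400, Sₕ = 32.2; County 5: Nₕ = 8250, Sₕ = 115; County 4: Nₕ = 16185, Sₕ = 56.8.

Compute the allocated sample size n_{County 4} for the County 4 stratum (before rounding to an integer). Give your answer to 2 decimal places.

Neyman allocation: nₕ = n·NₕSₕ / Σⱼ NⱼSⱼ.
Σ NⱼSⱼ = 12400·32.2 + 8250·115 + 16185·56.8 = 2.267338 × 10^6.
n_{County 4} = 1310·16185·56.8 / (2.267338 × 10^6) = 531.15.

531.15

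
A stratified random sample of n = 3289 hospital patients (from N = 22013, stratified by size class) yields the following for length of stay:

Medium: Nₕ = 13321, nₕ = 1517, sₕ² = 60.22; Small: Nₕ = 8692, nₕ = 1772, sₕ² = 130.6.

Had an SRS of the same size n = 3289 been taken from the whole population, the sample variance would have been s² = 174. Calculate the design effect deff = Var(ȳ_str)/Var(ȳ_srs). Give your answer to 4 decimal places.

0.4896

Var(ȳ_str) = Σ Wₕ²(1−fₕ)sₕ²/nₕ with Wₕ = Nₕ/22013:
  Medium: (13321/22013)²·(1−1517/13321)·60.22/1517 = 0.01288139
  Small: (8692/22013)²·(1−1772/8692)·130.6/1772 = 0.0091484349
  → Var(ȳ_str) = 0.022029825.
Var(ȳ_srs) = (1 − 3289/22013)·174/3289 = 0.044999198.
deff = 0.022029825 / 0.044999198 = 0.4896.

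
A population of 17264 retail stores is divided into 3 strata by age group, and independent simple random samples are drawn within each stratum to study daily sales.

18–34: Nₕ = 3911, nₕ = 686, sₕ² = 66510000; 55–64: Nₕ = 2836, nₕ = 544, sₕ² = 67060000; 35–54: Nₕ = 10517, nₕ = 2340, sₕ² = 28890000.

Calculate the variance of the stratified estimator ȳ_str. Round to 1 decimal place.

10353.8

Var(ȳ_str) = Σₕ Wₕ²(1 − fₕ)sₕ²/nₕ with Wₕ = Nₕ/N, N = 17264.
18–34: Wₕ = 0.22654078; term = 0.22654078²·(1 − 0.17540271)·66510000/686 = 4102.9622.
55–64: Wₕ = 0.16427247; term = 0.16427247²·(1 − 0.19181946)·67060000/544 = 2688.4542.
35–54: Wₕ = 0.60918675; term = 0.60918675²·(1 − 0.22249691)·28890000/2340 = 3562.3345.
Sum = 10353.751.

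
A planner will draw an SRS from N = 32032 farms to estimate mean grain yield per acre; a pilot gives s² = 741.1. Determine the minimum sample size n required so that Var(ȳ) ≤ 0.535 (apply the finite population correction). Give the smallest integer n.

Without fpc, n₀ = s²/D = 741.1/0.535 = 1385.2336.
With fpc, (1 − n/N)·s²/n ≤ D requires n ≥ n₀/(1 + n₀/N) = 1385.2336/(1 + 1385.2336/32032) = 1327.8120.
Rounding up, n = 1328.

1328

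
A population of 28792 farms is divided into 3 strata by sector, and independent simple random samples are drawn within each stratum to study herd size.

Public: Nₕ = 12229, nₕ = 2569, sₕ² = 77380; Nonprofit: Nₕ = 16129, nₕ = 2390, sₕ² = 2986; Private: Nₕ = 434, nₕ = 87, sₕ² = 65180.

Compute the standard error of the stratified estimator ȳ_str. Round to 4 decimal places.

2.1823

Var(ȳ_str) = Σₕ Wₕ²(1 − fₕ)sₕ²/nₕ with Wₕ = Nₕ/N, N = 28792.
Public: Wₕ = 0.42473604; term = 0.42473604²·(1 − 0.21007441)·77380/2569 = 4.2922897.
Nonprofit: Wₕ = 0.56019033; term = 0.56019033²·(1 − 0.14818030)·2986/2390 = 0.33397257.
Private: Wₕ = 0.01507363; term = 0.01507363²·(1 − 0.20046083)·65180/87 = 0.13610392.
Sum = 4.7623662.
SE = √(4.7623662) = 2.1823.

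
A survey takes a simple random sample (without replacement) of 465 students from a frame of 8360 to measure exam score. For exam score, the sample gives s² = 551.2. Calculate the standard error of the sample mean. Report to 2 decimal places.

Under SRS without replacement, Var(ȳ) = (1 − f)·s²/n with f = n/N = 465/8360 = 0.05562201.
Var(ȳ) = (1 − 0.05562201)·551.2/465 = 0.94437799·1.1853763 = 1.1194433.
SE(ȳ) = √(1.1194433) = 1.06.

1.06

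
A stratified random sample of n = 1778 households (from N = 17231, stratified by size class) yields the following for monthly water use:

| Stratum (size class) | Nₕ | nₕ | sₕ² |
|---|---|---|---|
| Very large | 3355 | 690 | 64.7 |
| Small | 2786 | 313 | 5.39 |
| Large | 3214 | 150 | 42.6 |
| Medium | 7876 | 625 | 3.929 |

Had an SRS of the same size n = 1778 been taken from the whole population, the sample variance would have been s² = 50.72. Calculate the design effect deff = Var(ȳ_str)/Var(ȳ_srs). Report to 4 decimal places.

Var(ȳ_str) = Σ Wₕ²(1−fₕ)sₕ²/nₕ with Wₕ = Nₕ/17231:
  Very large: (3355/17231)²·(1−690/3355)·64.7/690 = 0.0028237352
  Small: (2786/17231)²·(1−313/2786)·5.39/313 = 3.9960296 × 10^-4
  Large: (3214/17231)²·(1−150/3214)·42.6/150 = 0.0094195902
  Medium: (7876/17231)²·(1−625/7876)·3.929/625 = 0.0012091625
  → Var(ȳ_str) = 0.013852091.
Var(ȳ_srs) = (1 − 1778/17231)·50.72/1778 = 0.025582902.
deff = 0.013852091 / 0.025582902 = 0.5415.

0.5415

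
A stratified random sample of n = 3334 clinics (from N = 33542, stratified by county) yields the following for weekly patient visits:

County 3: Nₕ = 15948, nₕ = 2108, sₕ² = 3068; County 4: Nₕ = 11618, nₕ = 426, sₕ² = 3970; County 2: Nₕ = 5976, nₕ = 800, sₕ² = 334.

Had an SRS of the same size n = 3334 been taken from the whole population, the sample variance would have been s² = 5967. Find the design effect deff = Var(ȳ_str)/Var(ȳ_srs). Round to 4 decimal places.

0.8525

Var(ȳ_str) = Σ Wₕ²(1−fₕ)sₕ²/nₕ with Wₕ = Nₕ/33542:
  County 3: (15948/33542)²·(1−2108/15948)·3068/2108 = 0.2855283
  County 4: (11618/33542)²·(1−426/11618)·3970/426 = 1.0770654
  County 2: (5976/33542)²·(1−800/5976)·334/800 = 0.011478455
  → Var(ȳ_str) = 1.3740722.
Var(ȳ_srs) = (1 − 3334/33542)·5967/3334 = 1.6118457.
deff = 1.3740722 / 1.6118457 = 0.8525.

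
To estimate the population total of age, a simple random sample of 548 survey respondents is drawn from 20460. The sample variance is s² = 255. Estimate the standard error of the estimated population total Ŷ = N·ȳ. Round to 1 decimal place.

Var(Ŷ) = N²·Var(ȳ) = N²·(1 − n/N)·s²/n.
f = 548/20460 = 0.02678397; Var(ȳ) = 0.97321603·255/548 = 0.45286512.
Var(Ŷ) = 20460² · 0.45286512 = 1.8957459 × 10^8.
SE(Ŷ) = √(1.8957459 × 10^8) = 13768.6.

13768.6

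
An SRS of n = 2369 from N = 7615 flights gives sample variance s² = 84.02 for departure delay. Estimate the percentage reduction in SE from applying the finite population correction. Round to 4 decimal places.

f = n/N = 2369/7615 = 0.31109652.
SE_no-fpc = √(s²/n) = 0.18832536; SE_fpc = √((1−f)s²/n) = 0.15631044.
Ratio = √(1−f) = 0.83000210. Reduction = 100·(1 − 0.83000210) = 16.9998%.

16.9998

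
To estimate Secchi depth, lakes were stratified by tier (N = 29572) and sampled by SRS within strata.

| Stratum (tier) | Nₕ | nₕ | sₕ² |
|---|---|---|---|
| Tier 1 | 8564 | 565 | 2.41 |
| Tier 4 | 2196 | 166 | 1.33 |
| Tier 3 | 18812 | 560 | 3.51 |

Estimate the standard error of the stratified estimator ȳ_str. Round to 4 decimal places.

0.0533

Var(ȳ_str) = Σₕ Wₕ²(1 − fₕ)sₕ²/nₕ with Wₕ = Nₕ/N, N = 29572.
Tier 1: Wₕ = 0.28959827; term = 0.28959827²·(1 − 0.06597384)·2.41/565 = 3.3413314 × 10^-4.
Tier 4: Wₕ = 0.07425943; term = 0.07425943²·(1 − 0.07559199)·1.33/166 = 4.0842332 × 10^-5.
Tier 3: Wₕ = 0.63614230; term = 0.63614230²·(1 − 0.02976823)·3.51/560 = 0.0024609519.
Sum = 0.0028359274.
SE = √(0.0028359274) = 0.0533.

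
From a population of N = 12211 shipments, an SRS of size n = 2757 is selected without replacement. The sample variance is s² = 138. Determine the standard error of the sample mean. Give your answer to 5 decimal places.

0.19686

Under SRS without replacement, Var(ȳ) = (1 − f)·s²/n with f = n/N = 2757/12211 = 0.22578003.
Var(ȳ) = (1 − 0.22578003)·138/2757 = 0.77421997·0.050054407 = 0.038753121.
SE(ȳ) = √(0.038753121) = 0.19686.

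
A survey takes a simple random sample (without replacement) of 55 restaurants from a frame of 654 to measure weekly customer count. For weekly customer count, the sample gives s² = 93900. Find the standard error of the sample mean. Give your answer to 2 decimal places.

39.54

Under SRS without replacement, Var(ȳ) = (1 − f)·s²/n with f = n/N = 55/654 = 0.08409786.
Var(ȳ) = (1 − 0.08409786)·93900/55 = 0.91590214·1707.2727 = 1563.6947.
SE(ȳ) = √(1563.6947) = 39.54.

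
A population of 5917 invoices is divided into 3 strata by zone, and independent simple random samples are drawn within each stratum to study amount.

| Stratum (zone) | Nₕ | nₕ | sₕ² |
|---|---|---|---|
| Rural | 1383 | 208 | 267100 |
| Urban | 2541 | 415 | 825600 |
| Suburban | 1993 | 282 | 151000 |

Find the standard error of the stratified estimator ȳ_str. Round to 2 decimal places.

Var(ȳ_str) = Σₕ Wₕ²(1 − fₕ)sₕ²/nₕ with Wₕ = Nₕ/N, N = 5917.
Rural: Wₕ = 0.23373331; term = 0.23373331²·(1 − 0.15039769)·267100/208 = 59.60291.
Urban: Wₕ = 0.42944059; term = 0.42944059²·(1 − 0.16332153)·825600/415 = 306.96324.
Suburban: Wₕ = 0.33682609; term = 0.33682609²·(1 − 0.14149523)·151000/282 = 52.153326.
Sum = 418.71948.
SE = √(418.71948) = 20.46.

20.46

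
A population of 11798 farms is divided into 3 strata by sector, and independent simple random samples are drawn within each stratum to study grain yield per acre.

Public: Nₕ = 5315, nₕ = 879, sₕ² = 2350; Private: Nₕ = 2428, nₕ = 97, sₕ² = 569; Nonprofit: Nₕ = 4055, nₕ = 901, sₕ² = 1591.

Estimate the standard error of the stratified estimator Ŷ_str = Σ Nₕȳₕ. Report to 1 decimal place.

Var(Ŷ_str) = Σₕ Nₕ²(1 − fₕ)sₕ²/nₕ.
Public: 5315²·(1 − 879/5315)·2350/879 = 6.3033844 × 10^7.
Private: 2428²·(1 − 97/2428)·569/97 = 3.3199496 × 10^7.
Nonprofit: 4055²·(1 − 901/4055)·1591/901 = 2.2583848 × 10^7.
Sum = 1.1881719 × 10^8.
SE = √(1.1881719 × 10^8) = 10900.3.

10900.3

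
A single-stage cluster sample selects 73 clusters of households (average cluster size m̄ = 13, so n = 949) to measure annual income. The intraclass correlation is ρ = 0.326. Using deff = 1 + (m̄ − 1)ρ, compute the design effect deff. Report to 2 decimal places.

deff = 1 + (13 − 1)·0.326 = 1 + 3.912 = 4.912.

4.91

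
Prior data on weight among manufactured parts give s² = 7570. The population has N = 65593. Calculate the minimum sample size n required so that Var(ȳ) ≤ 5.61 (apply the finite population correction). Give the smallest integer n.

1323

Without fpc, n₀ = s²/D = 7570/5.61 = 1349.3761.
With fpc, (1 − n/N)·s²/n ≤ D requires n ≥ n₀/(1 + n₀/N) = 1349.3761/(1 + 1349.3761/65593) = 1322.1764.
Rounding up, n = 1323.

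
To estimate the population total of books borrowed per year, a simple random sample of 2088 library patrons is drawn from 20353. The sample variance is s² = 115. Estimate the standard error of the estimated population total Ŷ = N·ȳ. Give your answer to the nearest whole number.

4525

Var(Ŷ) = N²·Var(ȳ) = N²·(1 − n/N)·s²/n.
f = 2088/20353 = 0.10258930; Var(ȳ) = 0.89741070·115/2088 = 0.049426356.
Var(Ŷ) = 20353² · 0.049426356 = 2.0474602 × 10^7.
SE(Ŷ) = √(2.0474602 × 10^7) = 4525.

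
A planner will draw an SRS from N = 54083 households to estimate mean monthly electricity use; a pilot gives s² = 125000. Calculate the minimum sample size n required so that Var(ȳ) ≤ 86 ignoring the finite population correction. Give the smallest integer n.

1454

Without fpc, n₀ = s²/D = 125000/86 = 1453.4884.
Rounding up, n = 1454.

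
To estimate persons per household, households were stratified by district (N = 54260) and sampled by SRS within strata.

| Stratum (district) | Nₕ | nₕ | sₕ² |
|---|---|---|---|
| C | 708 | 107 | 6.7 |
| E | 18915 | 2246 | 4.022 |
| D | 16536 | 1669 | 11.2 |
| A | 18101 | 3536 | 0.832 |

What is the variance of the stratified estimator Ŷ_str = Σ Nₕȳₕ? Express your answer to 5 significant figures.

2.3030 × 10^6

Var(Ŷ_str) = Σₕ Nₕ²(1 − fₕ)sₕ²/nₕ.
C: 708²·(1 − 107/708)·6.7/107 = 26643.959.
E: 18915²·(1 − 2246/18915)·4.022/2246 = 564609.53.
D: 16536²·(1 − 1669/16536)·11.2/1669 = 1.6497399 × 10^6.
A: 18101²·(1 − 3536/18101)·0.832/3536 = 62033.192.
Sum = 2.3030266 × 10^6.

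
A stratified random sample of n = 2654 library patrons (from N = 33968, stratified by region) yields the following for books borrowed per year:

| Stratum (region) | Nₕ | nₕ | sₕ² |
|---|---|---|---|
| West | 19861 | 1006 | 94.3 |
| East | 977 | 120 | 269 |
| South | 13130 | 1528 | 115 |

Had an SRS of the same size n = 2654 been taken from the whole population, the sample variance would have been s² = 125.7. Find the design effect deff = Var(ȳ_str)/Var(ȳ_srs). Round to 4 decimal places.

Var(ȳ_str) = Σ Wₕ²(1−fₕ)sₕ²/nₕ with Wₕ = Nₕ/33968:
  West: (19861/33968)²·(1−1006/19861)·94.3/1006 = 0.030422956
  East: (977/33968)²·(1−120/977)·269/120 = 0.0016266963
  South: (13130/33968)²·(1−1528/13130)·115/1528 = 0.0099364699
  → Var(ȳ_str) = 0.041986122.
Var(ȳ_srs) = (1 − 2654/33968)·125.7/2654 = 0.04366193.
deff = 0.041986122 / 0.04366193 = 0.9616.

0.9616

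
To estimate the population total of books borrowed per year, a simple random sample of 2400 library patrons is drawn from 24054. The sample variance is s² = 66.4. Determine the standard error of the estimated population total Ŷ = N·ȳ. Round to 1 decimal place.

Var(Ŷ) = N²·Var(ȳ) = N²·(1 − n/N)·s²/n.
f = 2400/24054 = 0.09977551; Var(ȳ) = 0.90022449·66.4/2400 = 0.024906211.
Var(Ŷ) = 24054² · 0.024906211 = 1.4410607 × 10^7.
SE(Ŷ) = √(1.4410607 × 10^7) = 3796.1.

3796.1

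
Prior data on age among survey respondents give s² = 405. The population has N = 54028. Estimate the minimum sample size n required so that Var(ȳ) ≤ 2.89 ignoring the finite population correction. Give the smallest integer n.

141

Without fpc, n₀ = s²/D = 405/2.89 = 140.1384.
Rounding up, n = 141.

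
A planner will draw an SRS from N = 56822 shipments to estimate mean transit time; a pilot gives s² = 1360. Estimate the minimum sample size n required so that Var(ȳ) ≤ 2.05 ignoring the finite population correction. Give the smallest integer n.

664

Without fpc, n₀ = s²/D = 1360/2.05 = 663.4146.
Rounding up, n = 664.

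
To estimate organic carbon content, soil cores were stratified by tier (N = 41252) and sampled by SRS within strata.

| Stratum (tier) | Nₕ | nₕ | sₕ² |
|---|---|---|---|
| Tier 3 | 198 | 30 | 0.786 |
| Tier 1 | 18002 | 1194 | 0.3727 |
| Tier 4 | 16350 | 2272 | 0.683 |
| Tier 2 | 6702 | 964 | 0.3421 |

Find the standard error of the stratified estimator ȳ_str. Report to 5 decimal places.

Var(ȳ_str) = Σₕ Wₕ²(1 − fₕ)sₕ²/nₕ with Wₕ = Nₕ/N, N = 41252.
Tier 3: Wₕ = 0.00479977; term = 0.00479977²·(1 − 0.15151515)·0.786/30 = 5.1213652 × 10^-7.
Tier 1: Wₕ = 0.43639096; term = 0.43639096²·(1 − 0.06632596)·0.3727/1194 = 5.5501132 × 10^-5.
Tier 4: Wₕ = 0.39634442; term = 0.39634442²·(1 − 0.13896024)·0.683/2272 = 4.0661283 × 10^-5.
Tier 2: Wₕ = 0.16246485; term = 0.16246485²·(1 − 0.14383766)·0.3421/964 = 8.0195683 × 10^-6.
Sum = 1.0469412 × 10^-4.
SE = √(1.0469412 × 10^-4) = 0.01023.

0.01023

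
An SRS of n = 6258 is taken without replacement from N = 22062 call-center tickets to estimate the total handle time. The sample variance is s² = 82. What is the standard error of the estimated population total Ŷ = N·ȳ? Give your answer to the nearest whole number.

Var(Ŷ) = N²·Var(ȳ) = N²·(1 − n/N)·s²/n.
f = 6258/22062 = 0.28365515; Var(ȳ) = 0.71634485·82/6258 = 0.0093864298.
Var(Ŷ) = 22062² · 0.0093864298 = 4.5686743 × 10^6.
SE(Ŷ) = √(4.5686743 × 10^6) = 2137.

2137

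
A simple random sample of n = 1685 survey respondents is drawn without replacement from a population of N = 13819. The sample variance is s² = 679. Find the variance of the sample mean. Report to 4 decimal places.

Under SRS without replacement, Var(ȳ) = (1 − f)·s²/n with f = n/N = 1685/13819 = 0.12193357.
Var(ȳ) = (1 − 0.12193357)·679/1685 = 0.87806643·0.40296736 = 0.35383211.

0.3538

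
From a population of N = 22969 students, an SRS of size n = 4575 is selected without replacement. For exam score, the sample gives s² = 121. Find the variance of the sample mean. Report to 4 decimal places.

Under SRS without replacement, Var(ȳ) = (1 − f)·s²/n with f = n/N = 4575/22969 = 0.19918151.
Var(ȳ) = (1 − 0.19918151)·121/4575 = 0.80081849·0.026448087 = 0.021180118.

0.0212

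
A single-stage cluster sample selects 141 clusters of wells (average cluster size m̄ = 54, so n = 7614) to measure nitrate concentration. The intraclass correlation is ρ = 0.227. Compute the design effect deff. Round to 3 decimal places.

deff = 1 + (54 − 1)·0.227 = 1 + 12.031 = 13.031.

13.031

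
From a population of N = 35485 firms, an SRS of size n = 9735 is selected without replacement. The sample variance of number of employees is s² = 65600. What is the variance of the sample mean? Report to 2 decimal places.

4.89

Under SRS without replacement, Var(ȳ) = (1 − f)·s²/n with f = n/N = 9735/35485 = 0.27434127.
Var(ȳ) = (1 − 0.27434127)·65600/9735 = 0.72565873·6.7385722 = 4.8899037.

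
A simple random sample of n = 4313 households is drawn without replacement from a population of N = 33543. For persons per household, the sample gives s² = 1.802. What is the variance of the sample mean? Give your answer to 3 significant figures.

Under SRS without replacement, Var(ȳ) = (1 − f)·s²/n with f = n/N = 4313/33543 = 0.12858122.
Var(ȳ) = (1 − 0.12858122)·1.802/4313 = 0.87141878·4.1780663 × 10^-4 = 3.6408454 × 10^-4.

3.64 × 10^-4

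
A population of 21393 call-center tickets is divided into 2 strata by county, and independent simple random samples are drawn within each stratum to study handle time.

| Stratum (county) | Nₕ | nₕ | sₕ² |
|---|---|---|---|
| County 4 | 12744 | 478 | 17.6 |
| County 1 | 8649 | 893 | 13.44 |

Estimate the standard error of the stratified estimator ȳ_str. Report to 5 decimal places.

0.12158

Var(ȳ_str) = Σₕ Wₕ²(1 − fₕ)sₕ²/nₕ with Wₕ = Nₕ/N, N = 21393.
County 4: Wₕ = 0.59570888; term = 0.59570888²·(1 − 0.03750785)·17.6/478 = 0.01257622.
County 1: Wₕ = 0.40429112; term = 0.40429112²·(1 − 0.10324893)·13.44/893 = 0.0022060133.
Sum = 0.014782233.
SE = √(0.014782233) = 0.12158.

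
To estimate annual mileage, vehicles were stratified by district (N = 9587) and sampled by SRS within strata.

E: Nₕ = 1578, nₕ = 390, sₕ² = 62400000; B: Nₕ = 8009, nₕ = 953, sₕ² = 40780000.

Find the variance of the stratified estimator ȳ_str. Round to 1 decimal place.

29573.8

Var(ȳ_str) = Σₕ Wₕ²(1 − fₕ)sₕ²/nₕ with Wₕ = Nₕ/N, N = 9587.
E: Wₕ = 0.16459789; term = 0.16459789²·(1 − 0.24714829)·62400000/390 = 3263.4575.
B: Wₕ = 0.83540211; term = 0.83540211²·(1 − 0.11899113)·40780000/953 = 26310.296.
Sum = 29573.754.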